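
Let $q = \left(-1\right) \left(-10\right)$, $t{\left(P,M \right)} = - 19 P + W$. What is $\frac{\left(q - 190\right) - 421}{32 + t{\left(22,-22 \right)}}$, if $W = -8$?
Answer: $\frac{601}{394} \approx 1.5254$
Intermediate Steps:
$t{\left(P,M \right)} = -8 - 19 P$ ($t{\left(P,M \right)} = - 19 P - 8 = -8 - 19 P$)
$q = 10$
$\frac{\left(q - 190\right) - 421}{32 + t{\left(22,-22 \right)}} = \frac{\left(10 - 190\right) - 421}{32 - 426} = \frac{-180 - 421}{32 - 426} = - \frac{601}{-394} = \left(-601\right) \left(- \frac{1}{394}\right) = \frac{601}{394}$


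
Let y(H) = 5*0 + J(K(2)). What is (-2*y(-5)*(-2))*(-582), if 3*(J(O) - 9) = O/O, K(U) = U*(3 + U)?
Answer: -21728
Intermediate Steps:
J(O) = 28/3 (J(O) = 9 + (O/O)/3 = 9 + (⅓)*1 = 9 + ⅓ = 28/3)
y(H) = 28/3 (y(H) = 5*0 + 28/3 = 0 + 28/3 = 28/3)
(-2*y(-5)*(-2))*(-582) = (-2*28/3*(-2))*(-582) = -56/3*(-2)*(-582) = (112/3)*(-582) = -21728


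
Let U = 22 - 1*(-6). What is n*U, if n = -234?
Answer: -6552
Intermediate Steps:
U = 28 (U = 22 + 6 = 28)
n*U = -234*28 = -6552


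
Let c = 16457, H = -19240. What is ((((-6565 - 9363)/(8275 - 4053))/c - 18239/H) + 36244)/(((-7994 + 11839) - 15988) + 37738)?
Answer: 1863580235347501/1315999583196200 ≈ 1.4161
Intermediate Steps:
((((-6565 - 9363)/(8275 - 4053))/c - 18239/H) + 36244)/(((-7994 + 11839) - 15988) + 37738) = ((((-6565 - 9363)/(8275 - 4053))/16457 - 18239/(-19240)) + 36244)/(((-7994 + 11839) - 15988) + 37738) = ((-15928/4222*(1/16457) - 18239*(-1/19240)) + 36244)/((3845 - 15988) + 37738) = ((-15928*1/4222*(1/16457) + 1403/1480) + 36244)/(-12143 + 37738) = ((-7964/2111*1/16457 + 1403/1480) + 36244)/25595 = ((-7964/34740727 + 1403/1480) + 36244)*(1/25595) = (48729453261/51416275960 + 36244)*(1/25595) = (1863580235347501/51416275960)*(1/25595) = 1863580235347501/1315999583196200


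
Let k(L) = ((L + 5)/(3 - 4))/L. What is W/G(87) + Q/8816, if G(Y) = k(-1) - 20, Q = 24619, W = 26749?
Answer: -919630/551 ≈ -1669.0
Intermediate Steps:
k(L) = (-5 - L)/L (k(L) = ((5 + L)/(-1))/L = ((5 + L)*(-1))/L = (-5 - L)/L)
G(Y) = -16 (G(Y) = (-5 - 1*(-1))/(-1) - 20 = -(-5 + 1) - 20 = -1*(-4) - 20 = 4 - 20 = -16)
W/G(87) + Q/8816 = 26749/(-16) + 24619/8816 = 26749*(-1/16) + 24619*(1/8816) = -26749/16 + 24619/8816 = -919630/551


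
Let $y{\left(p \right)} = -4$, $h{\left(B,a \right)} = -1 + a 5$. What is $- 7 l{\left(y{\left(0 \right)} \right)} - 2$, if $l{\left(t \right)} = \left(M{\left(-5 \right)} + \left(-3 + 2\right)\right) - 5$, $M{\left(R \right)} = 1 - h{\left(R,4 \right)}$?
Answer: $166$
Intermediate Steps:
$h{\left(B,a \right)} = -1 + 5 a$
$M{\left(R \right)} = -18$ ($M{\left(R \right)} = 1 - \left(-1 + 5 \cdot 4\right) = 1 - \left(-1 + 20\right) = 1 - 19 = -18$)
$l{\left(t \right)} = -24$ ($l{\left(t \right)} = \left(-18 + \left(-3 + 2\right)\right) - 5 = \left(-18 - 1\right) - 5 = -19 - 5 = -24$)
$- 7 l{\left(y{\left(0 \right)} \right)} - 2 = \left(-7\right) \left(-24\right) - 2 = 168 - 2 = 166$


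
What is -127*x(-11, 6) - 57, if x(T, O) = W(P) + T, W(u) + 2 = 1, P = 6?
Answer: 1467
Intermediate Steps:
W(u) = -1 (W(u) = -2 + 1 = -1)
x(T, O) = -1 + T
-127*x(-11, 6) - 57 = -127*(-1 - 11) - 57 = -127*(-12) - 57 = 1524 - 57 = 1467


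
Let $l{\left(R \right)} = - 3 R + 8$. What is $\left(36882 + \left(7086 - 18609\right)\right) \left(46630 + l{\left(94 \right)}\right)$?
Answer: $1175541804$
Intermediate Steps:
$l{\left(R \right)} = 8 - 3 R$
$\left(36882 + \left(7086 - 18609\right)\right) \left(46630 + l{\left(94 \right)}\right) = \left(36882 + \left(7086 - 18609\right)\right) \left(46630 + \left(8 - 282\right)\right) = \left(36882 - 11523\right) \left(46630 + \left(8 - 282\right)\right) = 25359 \left(46630 - 274\right) = 25359 \cdot 46356 = 1175541804$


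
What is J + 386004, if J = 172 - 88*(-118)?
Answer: 396560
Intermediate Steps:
J = 10556 (J = 172 + 10384 = 10556)
J + 386004 = 10556 + 386004 = 396560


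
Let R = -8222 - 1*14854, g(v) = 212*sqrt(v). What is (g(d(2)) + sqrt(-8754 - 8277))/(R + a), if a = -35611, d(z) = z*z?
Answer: -424/58687 - I*sqrt(17031)/58687 ≈ -0.0072248 - 0.0022237*I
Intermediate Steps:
d(z) = z**2
R = -23076 (R = -8222 - 14854 = -23076)
(g(d(2)) + sqrt(-8754 - 8277))/(R + a) = (212*sqrt(2**2) + sqrt(-8754 - 8277))/(-23076 - 35611) = (212*sqrt(4) + sqrt(-17031))/(-58687) = (212*2 + I*sqrt(17031))*(-1/58687) = (424 + I*sqrt(17031))*(-1/58687) = -424/58687 - I*sqrt(17031)/58687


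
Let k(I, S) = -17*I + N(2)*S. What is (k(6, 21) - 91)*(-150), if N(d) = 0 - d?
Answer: 35250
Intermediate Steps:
N(d) = -d
k(I, S) = -17*I - 2*S (k(I, S) = -17*I + (-1*2)*S = -17*I - 2*S)
(k(6, 21) - 91)*(-150) = ((-17*6 - 2*21) - 91)*(-150) = ((-102 - 42) - 91)*(-150) = (-144 - 91)*(-150) = -235*(-150) = 35250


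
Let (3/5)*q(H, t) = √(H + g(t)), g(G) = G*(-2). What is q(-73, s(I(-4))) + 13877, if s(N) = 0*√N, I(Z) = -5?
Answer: 13877 + 5*I*√73/3 ≈ 13877.0 + 14.24*I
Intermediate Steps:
g(G) = -2*G
s(N) = 0
q(H, t) = 5*√(H - 2*t)/3
q(-73, s(I(-4))) + 13877 = 5*√(-73 - 2*0)/3 + 13877 = 5*√(-73 + 0)/3 + 13877 = 5*√(-73)/3 + 13877 = 5*(I*√73)/3 + 13877 = 5*I*√73/3 + 13877 = 13877 + 5*I*√73/3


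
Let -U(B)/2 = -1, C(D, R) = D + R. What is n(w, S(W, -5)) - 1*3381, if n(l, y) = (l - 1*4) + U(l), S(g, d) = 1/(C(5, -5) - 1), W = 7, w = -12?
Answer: -3395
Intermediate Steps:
U(B) = 2 (U(B) = -2*(-1) = 2)
S(g, d) = -1 (S(g, d) = 1/((5 - 5) - 1) = 1/(0 - 1) = 1/(-1) = -1)
n(l, y) = -2 + l (n(l, y) = (l - 1*4) + 2 = (l - 4) + 2 = (-4 + l) + 2 = -2 + l)
n(w, S(W, -5)) - 1*3381 = (-2 - 12) - 1*3381 = -14 - 3381 = -3395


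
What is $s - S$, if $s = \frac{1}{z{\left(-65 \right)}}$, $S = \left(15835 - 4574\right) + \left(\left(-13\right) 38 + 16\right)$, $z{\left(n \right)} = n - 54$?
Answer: $- \frac{1283178}{119} \approx -10783.0$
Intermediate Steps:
$z{\left(n \right)} = -54 + n$
$S = 10783$ ($S = 11261 + \left(-494 + 16\right) = 11261 - 478 = 10783$)
$s = - \frac{1}{119}$ ($s = \frac{1}{-54 - 65} = \frac{1}{-119} = - \frac{1}{119} \approx -0.0084034$)
$s - S = - \frac{1}{119} - 10783 = - \frac{1283178}{119}$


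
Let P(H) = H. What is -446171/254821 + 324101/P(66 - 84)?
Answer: -82595771999/4586778 ≈ -18007.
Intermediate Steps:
-446171/254821 + 324101/P(66 - 84) = -446171/254821 + 324101/(66 - 84) = -446171*1/254821 + 324101/(-18) = -446171/254821 + 324101*(-1/18) = -446171/254821 - 324101/18 = -82595771999/4586778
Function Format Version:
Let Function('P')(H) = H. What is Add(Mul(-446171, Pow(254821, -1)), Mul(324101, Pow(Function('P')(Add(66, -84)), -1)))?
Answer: Rational(-82595771999, 4586778) ≈ -18007.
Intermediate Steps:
Add(Mul(-446171, Pow(254821, -1)), Mul(324101, Pow(Function('P')(Add(66, -84)), -1))) = Add(Mul(-446171, Pow(254821, -1)), Mul(324101, Pow(Add(66, -84), -1))) = Add(Mul(-446171, Rational(1, 254821)), Mul(324101, Pow(-18, -1))) = Add(Rational(-446171, 254821), Mul(324101, Rational(-1, 18))) = Add(Rational(-446171, 254821), Rational(-324101, 18)) = Rational(-82595771999, 4586778)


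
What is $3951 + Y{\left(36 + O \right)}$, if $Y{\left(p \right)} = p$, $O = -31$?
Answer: $3956$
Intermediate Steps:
$3951 + Y{\left(36 + O \right)} = 3951 + \left(36 - 31\right) = 3951 + 5 = 3956$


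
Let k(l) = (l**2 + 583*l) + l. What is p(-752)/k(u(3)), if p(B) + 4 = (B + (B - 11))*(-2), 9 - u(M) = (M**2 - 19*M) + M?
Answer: 1513/17226 ≈ 0.087832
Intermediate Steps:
u(M) = 9 - M**2 + 18*M (u(M) = 9 - ((M**2 - 19*M) + M) = 9 - (M**2 - 18*M) = 9 + (-M**2 + 18*M) = 9 - M**2 + 18*M)
p(B) = 18 - 4*B (p(B) = -4 + (B + (B - 11))*(-2) = -4 + (B + (-11 + B))*(-2) = -4 + (-11 + 2*B)*(-2) = -4 + (22 - 4*B) = 18 - 4*B)
k(l) = l**2 + 584*l
p(-752)/k(u(3)) = (18 - 4*(-752))/(((9 - 1*3**2 + 18*3)*(584 + (9 - 1*3**2 + 18*3)))) = (18 + 3008)/(((9 - 1*9 + 54)*(584 + (9 - 1*9 + 54)))) = 3026/(((9 - 9 + 54)*(584 + (9 - 9 + 54)))) = 3026/((54*(584 + 54))) = 3026/((54*638)) = 3026/34452 = 3026*(1/34452) = 1513/17226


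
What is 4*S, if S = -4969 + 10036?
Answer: 20268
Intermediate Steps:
S = 5067
4*S = 4*5067 = 20268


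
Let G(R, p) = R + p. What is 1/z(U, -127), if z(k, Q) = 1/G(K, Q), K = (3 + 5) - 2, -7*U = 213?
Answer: -121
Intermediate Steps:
U = -213/7 (U = -⅐*213 = -213/7 ≈ -30.429)
K = 6 (K = 8 - 2 = 6)
z(k, Q) = 1/(6 + Q)
1/z(U, -127) = 1/(1/(6 - 127)) = 1/(1/(-121)) = 1/(-1/121) = -121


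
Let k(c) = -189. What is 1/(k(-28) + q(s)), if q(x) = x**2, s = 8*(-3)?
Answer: 1/387 ≈ 0.0025840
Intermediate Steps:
s = -24
1/(k(-28) + q(s)) = 1/(-189 + (-24)**2) = 1/(-189 + 576) = 1/387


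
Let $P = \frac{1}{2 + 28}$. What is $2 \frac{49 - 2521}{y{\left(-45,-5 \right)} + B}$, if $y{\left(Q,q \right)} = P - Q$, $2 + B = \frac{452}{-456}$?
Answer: $- \frac{234840}{1997} \approx -117.6$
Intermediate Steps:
$P = \frac{1}{30} \approx 0.033333$
$B = - \frac{341}{114}$ ($B = -2 + \frac{452}{-456} = -2 + 452 \left(- \frac{1}{456}\right) = -2 - \frac{113}{114} = - \frac{341}{114} \approx -2.9912$)
$y{\left(Q,q \right)} = \frac{1}{30} - Q$
$2 \frac{49 - 2521}{y{\left(-45,-5 \right)} + B} = 2 \frac{49 - 2521}{\left(\frac{1}{30} - -45\right) - \frac{341}{114}} = 2 \left(- \frac{2472}{\left(\frac{1}{30} + 45\right) - \frac{341}{114}}\right) = 2 \left(- \frac{2472}{\frac{1351}{30} - \frac{341}{114}}\right) = 2 \left(- \frac{2472}{\frac{3994}{95}}\right) = 2 \left(\left(-2472\right) \frac{95}{3994}\right) = 2 \left(- \frac{117420}{1997}\right) = - \frac{234840}{1997}$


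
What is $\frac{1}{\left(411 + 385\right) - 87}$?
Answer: $\frac{1}{709} \approx 0.0014104$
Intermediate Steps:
$\frac{1}{\left(411 + 385\right) - 87} = \frac{1}{796 - 87} = \frac{1}{709}$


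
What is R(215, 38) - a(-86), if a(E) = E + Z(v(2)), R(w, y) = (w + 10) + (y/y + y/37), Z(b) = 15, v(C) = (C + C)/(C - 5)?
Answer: 11027/37 ≈ 298.03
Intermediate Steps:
v(C) = 2*C/(-5 + C) (v(C) = (2*C)/(-5 + C) = 2*C/(-5 + C))
R(w, y) = 11 + w + y/37 (R(w, y) = (10 + w) + (1 + y*(1/37)) = (10 + w) + (1 + y/37) = 11 + w + y/37)
a(E) = 15 + E (a(E) = E + 15 = 15 + E)
R(215, 38) - a(-86) = (11 + 215 + (1/37)*38) - (15 - 86) = (11 + 215 + 38/37) - 1*(-71) = 8400/37 + 71 = 11027/37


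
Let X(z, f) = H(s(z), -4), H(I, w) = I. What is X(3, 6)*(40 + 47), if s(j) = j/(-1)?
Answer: -261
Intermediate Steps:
s(j) = -j (s(j) = j*(-1) = -j)
X(z, f) = -z
X(3, 6)*(40 + 47) = (-1*3)*(40 + 47) = -3*87 = -261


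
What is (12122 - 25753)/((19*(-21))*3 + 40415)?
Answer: -13631/39218 ≈ -0.34757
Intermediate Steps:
(12122 - 25753)/((19*(-21))*3 + 40415) = -13631/(-399*3 + 40415) = -13631/(-1197 + 40415) = -13631/39218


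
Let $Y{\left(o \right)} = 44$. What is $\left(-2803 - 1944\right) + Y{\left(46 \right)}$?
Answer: $-4703$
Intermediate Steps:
$\left(-2803 - 1944\right) + Y{\left(46 \right)} = \left(-2803 - 1944\right) + 44 = -4747 + 44 = -4703$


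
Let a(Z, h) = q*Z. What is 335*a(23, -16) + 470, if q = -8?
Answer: -61170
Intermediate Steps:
a(Z, h) = -8*Z
335*a(23, -16) + 470 = 335*(-8*23) + 470 = 335*(-184) + 470 = -61640 + 470 = -61170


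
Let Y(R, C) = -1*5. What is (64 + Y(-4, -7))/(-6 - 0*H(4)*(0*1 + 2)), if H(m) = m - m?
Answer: -59/6 ≈ -9.8333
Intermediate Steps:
Y(R, C) = -5
H(m) = 0
(64 + Y(-4, -7))/(-6 - 0*H(4)*(0*1 + 2)) = (64 - 5)/(-6 - 0*0*(0*1 + 2)) = 59/(-6 - 0*(0 + 2)) = 59/(-6 - 0*2) = 59/(-6 - 1*0) = 59/(-6 + 0) = 59/(-6) = 59*(-⅙) = -59/6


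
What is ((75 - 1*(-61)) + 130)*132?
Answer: 35112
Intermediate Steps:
((75 - 1*(-61)) + 130)*132 = ((75 + 61) + 130)*132 = (136 + 130)*132 = 266*132 = 35112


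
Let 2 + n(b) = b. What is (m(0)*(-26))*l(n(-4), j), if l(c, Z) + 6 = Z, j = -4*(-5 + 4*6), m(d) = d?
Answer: 0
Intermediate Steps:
n(b) = -2 + b
j = -76 (j = -4*(-5 + 24) = -4*19 = -76)
l(c, Z) = -6 + Z
(m(0)*(-26))*l(n(-4), j) = (0*(-26))*(-6 - 76) = 0*(-82) = 0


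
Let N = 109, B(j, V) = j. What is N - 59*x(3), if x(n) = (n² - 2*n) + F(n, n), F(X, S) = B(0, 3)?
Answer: -68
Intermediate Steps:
F(X, S) = 0
x(n) = n² - 2*n (x(n) = (n² - 2*n) + 0 = n² - 2*n)
N - 59*x(3) = 109 - 177*(-2 + 3) = 109 - 177 = -68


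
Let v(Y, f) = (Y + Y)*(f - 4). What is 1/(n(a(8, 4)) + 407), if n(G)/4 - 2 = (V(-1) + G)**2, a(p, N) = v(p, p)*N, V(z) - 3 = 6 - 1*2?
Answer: 1/277091 ≈ 3.6089e-6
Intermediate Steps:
v(Y, f) = 2*Y*(-4 + f) (v(Y, f) = (2*Y)*(-4 + f) = 2*Y*(-4 + f))
V(z) = 7 (V(z) = 3 + (6 - 1*2) = 3 + (6 - 2) = 3 + 4 = 7)
a(p, N) = 2*N*p*(-4 + p) (a(p, N) = (2*p*(-4 + p))*N = 2*N*p*(-4 + p))
n(G) = 8 + 4*(7 + G)**2
1/(n(a(8, 4)) + 407) = 1/((8 + 4*(7 + 2*4*8*(-4 + 8))**2) + 407) = 1/((8 + 4*(7 + 2*4*8*4)**2) + 407) = 1/((8 + 4*(7 + 256)**2) + 407) = 1/((8 + 4*263**2) + 407) = 1/((8 + 4*69169) + 407) = 1/((8 + 276676) + 407) = 1/(276684 + 407) = 1/277091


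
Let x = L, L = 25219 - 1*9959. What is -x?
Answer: -15260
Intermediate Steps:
L = 15260 (L = 25219 - 9959 = 15260)
x = 15260
-x = -1*15260 = -15260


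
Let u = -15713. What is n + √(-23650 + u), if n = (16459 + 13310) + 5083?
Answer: 34852 + I*√39363 ≈ 34852.0 + 198.4*I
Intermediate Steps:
n = 34852 (n = 29769 + 5083 = 34852)
n + √(-23650 + u) = 34852 + √(-23650 - 15713) = 34852 + √(-39363) = 34852 + I*√39363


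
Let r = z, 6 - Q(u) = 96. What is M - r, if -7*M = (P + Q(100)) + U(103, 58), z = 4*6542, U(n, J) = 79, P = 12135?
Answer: -27900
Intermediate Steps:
Q(u) = -90 (Q(u) = 6 - 1*96 = 6 - 96 = -90)
z = 26168
r = 26168
M = -1732 (M = -((12135 - 90) + 79)/7 = -(12045 + 79)/7 = -1/7*12124 = -1732)
M - r = -1732 - 1*26168 = -1732 - 26168 = -27900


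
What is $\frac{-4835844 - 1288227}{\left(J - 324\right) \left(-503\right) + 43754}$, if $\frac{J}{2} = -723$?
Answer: $- \frac{6124071}{934064} \approx -6.5564$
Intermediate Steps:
$J = -1446$ ($J = 2 \left(-723\right) = -1446$)
$\frac{-4835844 - 1288227}{\left(J - 324\right) \left(-503\right) + 43754} = \frac{-4835844 - 1288227}{\left(-1446 - 324\right) \left(-503\right) + 43754} = - \frac{6124071}{\left(-1446 + \left(-524 + 200\right)\right) \left(-503\right) + 43754} = - \frac{6124071}{\left(-1446 - 324\right) \left(-503\right) + 43754} = - \frac{6124071}{\left(-1770\right) \left(-503\right) + 43754} = - \frac{6124071}{890310 + 43754} = - \frac{6124071}{934064}$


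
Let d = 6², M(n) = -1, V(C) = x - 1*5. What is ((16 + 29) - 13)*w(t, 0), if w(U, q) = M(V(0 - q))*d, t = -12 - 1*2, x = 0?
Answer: -1152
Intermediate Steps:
V(C) = -5 (V(C) = 0 - 1*5 = 0 - 5 = -5)
t = -14 (t = -12 - 2 = -14)
d = 36
w(U, q) = -36 (w(U, q) = -1*36 = -36)
((16 + 29) - 13)*w(t, 0) = ((16 + 29) - 13)*(-36) = (45 - 13)*(-36) = 32*(-36) = -1152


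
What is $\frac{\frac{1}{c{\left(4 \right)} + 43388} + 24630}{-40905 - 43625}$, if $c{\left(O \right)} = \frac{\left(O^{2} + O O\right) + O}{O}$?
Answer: $- \frac{1068868111}{3668348410} \approx -0.29138$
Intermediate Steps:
$c{\left(O \right)} = \frac{O + 2 O^{2}}{O}$ ($c{\left(O \right)} = \frac{\left(O^{2} + O^{2}\right) + O}{O} = \frac{2 O^{2} + O}{O} = \frac{O + 2 O^{2}}{O}$)
$\frac{\frac{1}{c{\left(4 \right)} + 43388} + 24630}{-40905 - 43625} = \frac{\frac{1}{\left(1 + 2 \cdot 4\right) + 43388} + 24630}{-40905 - 43625} = \frac{\frac{1}{\left(1 + 8\right) + 43388} + 24630}{-84530} = \left(\frac{1}{9 + 43388} + 24630\right) \left(- \frac{1}{84530}\right) = \left(\frac{1}{43397} + 24630\right) \left(- \frac{1}{84530}\right) = \frac{1068868111}{43397} \left(- \frac{1}{84530}\right) = - \frac{1068868111}{3668348410}$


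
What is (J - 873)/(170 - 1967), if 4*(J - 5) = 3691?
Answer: -73/2396 ≈ -0.030467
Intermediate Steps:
J = 3711/4 (J = 5 + (¼)*3691 = 5 + 3691/4 = 3711/4 ≈ 927.75)
(J - 873)/(170 - 1967) = (3711/4 - 873)/(170 - 1967) = (219/4)/(-1797) = (219/4)*(-1/1797) = -73/2396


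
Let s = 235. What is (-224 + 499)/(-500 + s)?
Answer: -55/53 ≈ -1.0377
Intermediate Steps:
(-224 + 499)/(-500 + s) = (-224 + 499)/(-500 + 235) = 275/(-265) = 275*(-1/265) = -55/53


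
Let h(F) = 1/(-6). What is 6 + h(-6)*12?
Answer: 4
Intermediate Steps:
h(F) = -1/6
6 + h(-6)*12 = 6 - 1/6*12 = 6 - 2 = 4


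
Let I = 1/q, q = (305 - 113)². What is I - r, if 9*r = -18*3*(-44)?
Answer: -9732095/36864 ≈ -264.00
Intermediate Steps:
r = 264 (r = (-18*3*(-44))/9 = (-54*(-44))/9 = (⅑)*2376 = 264)
q = 36864 (q = 192² = 36864)
I = 1/36864 ≈ 2.7127e-5
I - r = 1/36864 - 1*264 = 1/36864 - 264 = -9732095/36864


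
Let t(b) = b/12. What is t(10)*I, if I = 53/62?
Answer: 265/372 ≈ 0.71237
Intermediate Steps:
t(b) = b/12 (t(b) = b*(1/12) = b/12)
I = 53/62 (I = 53*(1/62) = 53/62 ≈ 0.85484)
t(10)*I = ((1/12)*10)*(53/62) = (⅚)*(53/62) = 265/372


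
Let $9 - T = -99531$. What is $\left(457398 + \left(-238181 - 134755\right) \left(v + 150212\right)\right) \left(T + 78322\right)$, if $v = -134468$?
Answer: $-1044236159023932$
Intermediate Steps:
$T = 99540$ ($T = 9 - -99531 = 9 + 99531 = 99540$)
$\left(457398 + \left(-238181 - 134755\right) \left(v + 150212\right)\right) \left(T + 78322\right) = \left(457398 + \left(-238181 - 134755\right) \left(-134468 + 150212\right)\right) \left(99540 + 78322\right) = \left(457398 - 5871504384\right) 177862 = \left(-5871046986\right) 177862 = -1044236159023932$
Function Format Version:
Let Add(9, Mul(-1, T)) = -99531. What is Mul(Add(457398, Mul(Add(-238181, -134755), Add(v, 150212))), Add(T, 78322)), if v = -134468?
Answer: -1044236159023932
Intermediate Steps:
T = 99540 (T = Add(9, Mul(-1, -99531)) = Add(9, 99531) = 99540)
Mul(Add(457398, Mul(Add(-238181, -134755), Add(v, 150212))), Add(T, 78322)) = Mul(Add(457398, Mul(Add(-238181, -134755), Add(-134468, 150212))), Add(99540, 78322)) = Mul(Add(457398, Mul(-372936, 15744)), 177862) = Mul(Add(457398, -5871504384), 177862) = Mul(-5871046986, 177862) = -1044236159023932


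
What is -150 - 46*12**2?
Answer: -6774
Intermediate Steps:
-150 - 46*12**2 = -150 - 46*144 = -150 - 6624 = -6774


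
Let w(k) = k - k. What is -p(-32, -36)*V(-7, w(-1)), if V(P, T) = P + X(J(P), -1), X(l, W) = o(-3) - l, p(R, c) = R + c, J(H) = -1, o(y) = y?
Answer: -612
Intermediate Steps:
w(k) = 0
X(l, W) = -3 - l
V(P, T) = -2 + P (V(P, T) = P + (-3 - 1*(-1)) = P + (-3 + 1) = P - 2 = -2 + P)
-p(-32, -36)*V(-7, w(-1)) = -(-32 - 36)*(-2 - 7) = -(-68)*(-9) = -1*612 = -612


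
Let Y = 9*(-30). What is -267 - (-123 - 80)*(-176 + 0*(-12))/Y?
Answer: -18181/135 ≈ -134.67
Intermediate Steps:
Y = -270
-267 - (-123 - 80)*(-176 + 0*(-12))/Y = -267 - (-123 - 80)*(-176 + 0*(-12))/(-270) = -267 - (-203*(-176 + 0))*(-1)/270 = -267 - (-203*(-176))*(-1)/270 = -267 - 35728*(-1)/270 = -267 - 1*(-17864/135) = -267 + 17864/135 = -18181/135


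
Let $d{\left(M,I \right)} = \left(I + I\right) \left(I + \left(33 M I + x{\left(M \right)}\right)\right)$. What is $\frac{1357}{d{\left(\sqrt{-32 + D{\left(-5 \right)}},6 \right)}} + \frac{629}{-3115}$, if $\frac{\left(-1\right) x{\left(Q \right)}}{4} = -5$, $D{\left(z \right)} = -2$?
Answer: $- \frac{101593877}{508677720} - \frac{44781 i \sqrt{34}}{2667224} \approx -0.19972 - 0.097898 i$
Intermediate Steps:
$x{\left(Q \right)} = 20$ ($x{\left(Q \right)} = \left(-4\right) \left(-5\right) = 20$)
$d{\left(M,I \right)} = 2 I \left(20 + I + 33 I M\right)$ ($d{\left(M,I \right)} = \left(I + I\right) \left(I + \left(33 M I + 20\right)\right) = 2 I \left(I + \left(33 I M + 20\right)\right) = 2 I \left(I + \left(20 + 33 I M\right)\right) = 2 I \left(20 + I + 33 I M\right)$)
$\frac{1357}{d{\left(\sqrt{-32 + D{\left(-5 \right)}},6 \right)}} + \frac{629}{-3115} = \frac{1357}{2 \cdot 6 \left(20 + 6 + 33 \cdot 6 \sqrt{-32 - 2}\right)} + \frac{629}{-3115} = \frac{1357}{2 \cdot 6 \left(20 + 6 + 33 \cdot 6 \sqrt{-34}\right)} + 629 \left(- \frac{1}{3115}\right) = \frac{1357}{2 \cdot 6 \left(20 + 6 + 33 \cdot 6 i \sqrt{34}\right)} - \frac{629}{3115} = \frac{1357}{2 \cdot 6 \left(20 + 6 + 198 i \sqrt{34}\right)} - \frac{629}{3115} = \frac{1357}{2 \cdot 6 \left(26 + 198 i \sqrt{34}\right)} - \frac{629}{3115} = \frac{1357}{312 + 2376 i \sqrt{34}} - \frac{629}{3115} = - \frac{629}{3115} + \frac{1357}{312 + 2376 i \sqrt{34}}$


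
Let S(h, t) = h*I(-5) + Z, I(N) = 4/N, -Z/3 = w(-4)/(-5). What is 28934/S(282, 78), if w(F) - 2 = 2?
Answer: -72335/558 ≈ -129.63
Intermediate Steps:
w(F) = 4 (w(F) = 2 + 2 = 4)
Z = 12/5 (Z = -12/(-5) = -12*(-1)/5 = -3*(-⅘) = 12/5 ≈ 2.4000)
S(h, t) = 12/5 - 4*h/5 (S(h, t) = h*(4/(-5)) + 12/5 = h*(4*(-⅕)) + 12/5 = h*(-⅘) + 12/5 = -4*h/5 + 12/5 = 12/5 - 4*h/5)
28934/S(282, 78) = 28934/(12/5 - ⅘*282) = 28934/(12/5 - 1128/5) = 28934/(-1116/5) = 28934*(-5/1116) = -72335/558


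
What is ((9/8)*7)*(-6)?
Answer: -189/4 ≈ -47.250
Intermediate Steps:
((9/8)*7)*(-6) = (63/8)*(-6) = -189/4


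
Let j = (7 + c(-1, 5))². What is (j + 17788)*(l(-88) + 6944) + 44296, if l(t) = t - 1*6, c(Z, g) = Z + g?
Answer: 122720946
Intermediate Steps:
l(t) = -6 + t (l(t) = t - 6 = -6 + t)
j = 121 (j = (7 + (-1 + 5))² = (7 + 4)² = 11² = 121)
(j + 17788)*(l(-88) + 6944) + 44296 = (121 + 17788)*((-6 - 88) + 6944) + 44296 = 17909*(-94 + 6944) + 44296 = 17909*6850 + 44296 = 122676650 + 44296 = 122720946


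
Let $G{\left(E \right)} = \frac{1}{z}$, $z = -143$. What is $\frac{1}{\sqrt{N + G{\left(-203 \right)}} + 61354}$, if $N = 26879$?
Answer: $\frac{4386811}{269146480246} - \frac{\sqrt{34353033}}{134573240123} \approx 1.6255 \cdot 10^{-5}$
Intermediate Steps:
$G{\left(E \right)} = - \frac{1}{143}$ ($G{\left(E \right)} = \frac{1}{-143} = - \frac{1}{143}$)
$\frac{1}{\sqrt{N + G{\left(-203 \right)}} + 61354} = \frac{1}{\sqrt{26879 - \frac{1}{143}} + 61354} = \frac{1}{\sqrt{\frac{3843696}{143}} + 61354} = \frac{1}{\frac{4 \sqrt{34353033}}{143} + 61354} = \frac{1}{61354 + \frac{4 \sqrt{34353033}}{143}}$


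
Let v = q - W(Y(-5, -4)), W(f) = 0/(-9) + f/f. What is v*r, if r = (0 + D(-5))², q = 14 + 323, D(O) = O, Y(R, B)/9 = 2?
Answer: 8400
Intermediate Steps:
Y(R, B) = 18 (Y(R, B) = 9*2 = 18)
W(f) = 1 (W(f) = 0*(-⅑) + 1 = 0 + 1 = 1)
q = 337
v = 336 (v = 337 - 1*1 = 337 - 1 = 336)
r = 25 (r = (0 - 5)² = (-5)² = 25)
v*r = 336*25 = 8400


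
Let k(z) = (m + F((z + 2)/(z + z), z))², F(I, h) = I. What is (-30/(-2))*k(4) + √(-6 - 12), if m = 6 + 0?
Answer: 10935/16 + 3*I*√2 ≈ 683.44 + 4.2426*I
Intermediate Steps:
m = 6
k(z) = (6 + (2 + z)/(2*z))² (k(z) = (6 + (z + 2)/(z + z))² = (6 + (2 + z)/((2*z)))² = (6 + (2 + z)*(1/(2*z)))² = (6 + (2 + z)/(2*z))²)
(-30/(-2))*k(4) + √(-6 - 12) = (-30/(-2))*((¼)*(2 + 13*4)²/4²) + √(-6 - 12) = (-30*(-½))*((¼)*(1/16)*(2 + 52)²) + √(-18) = 15*((¼)*(1/16)*54²) + 3*I*√2 = 15*((¼)*(1/16)*2916) + 3*I*√2 = 15*(729/16) + 3*I*√2 = 10935/16 + 3*I*√2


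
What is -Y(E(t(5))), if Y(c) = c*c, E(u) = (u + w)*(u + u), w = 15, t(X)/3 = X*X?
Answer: -182250000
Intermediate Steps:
t(X) = 3*X**2 (t(X) = 3*(X*X) = 3*X**2)
E(u) = 2*u*(15 + u) (E(u) = (u + 15)*(u + u) = (15 + u)*(2*u) = 2*u*(15 + u))
Y(c) = c**2
-Y(E(t(5))) = -(2*(3*5**2)*(15 + 3*5**2))**2 = -(2*(3*25)*(15 + 3*25))**2 = -(2*75*(15 + 75))**2 = -(2*75*90)**2 = -1*13500**2 = -1*182250000 = -182250000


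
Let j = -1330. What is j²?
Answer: 1768900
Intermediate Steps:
j² = (-1330)² = 1768900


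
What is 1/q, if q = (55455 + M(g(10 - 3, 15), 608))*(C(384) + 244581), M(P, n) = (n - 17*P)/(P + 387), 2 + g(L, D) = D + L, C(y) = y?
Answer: 407/5528971019145 ≈ 7.3612e-11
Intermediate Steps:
g(L, D) = -2 + D + L (g(L, D) = -2 + (D + L) = -2 + D + L)
M(P, n) = (n - 17*P)/(387 + P)
q = 5528971019145/407 (q = (55455 + (608 - 17*(-2 + 15 + (10 - 3)))/(387 + (-2 + 15 + (10 - 3))))*(384 + 244581) = (55455 + (608 - 17*(-2 + 15 + 7))/(387 + (-2 + 15 + 7)))*244965 = (55455 + (608 - 17*20)/(387 + 20))*244965 = (55455 + (608 - 340)/407)*244965 = (55455 + (1/407)*268)*244965 = (55455 + 268/407)*244965 = (22570453/407)*244965 = 5528971019145/407 ≈ 1.3585e+10)
1/q = 1/(5528971019145/407) = 407/5528971019145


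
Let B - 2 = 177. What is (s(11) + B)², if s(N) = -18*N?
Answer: 361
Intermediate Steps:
B = 179 (B = 2 + 177 = 179)
(s(11) + B)² = (-18*11 + 179)² = (-198 + 179)² = (-19)² = 361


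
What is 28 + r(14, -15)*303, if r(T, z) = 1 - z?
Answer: 4876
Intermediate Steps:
28 + r(14, -15)*303 = 28 + (1 - 1*(-15))*303 = 28 + (1 + 15)*303 = 28 + 16*303 = 28 + 4848 = 4876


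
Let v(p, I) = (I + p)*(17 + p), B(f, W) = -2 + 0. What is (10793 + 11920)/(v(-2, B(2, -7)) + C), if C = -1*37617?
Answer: -7571/12559 ≈ -0.60283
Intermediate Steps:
B(f, W) = -2
C = -37617
v(p, I) = (17 + p)*(I + p)
(10793 + 11920)/(v(-2, B(2, -7)) + C) = (10793 + 11920)/(((-2)² + 17*(-2) + 17*(-2) - 2*(-2)) - 37617) = 22713/((4 - 34 - 34 + 4) - 37617) = 22713/(-60 - 37617) = 22713/(-37677) = 22713*(-1/37677) = -7571/12559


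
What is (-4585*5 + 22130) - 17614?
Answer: -18409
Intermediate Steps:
(-4585*5 + 22130) - 17614 = (-22925 + 22130) - 17614 = -795 - 17614 = -18409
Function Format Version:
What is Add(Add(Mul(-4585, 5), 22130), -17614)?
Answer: -18409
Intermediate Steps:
Add(Add(Mul(-4585, 5), 22130), -17614) = Add(Add(-22925, 22130), -17614) = Add(-795, -17614) = -18409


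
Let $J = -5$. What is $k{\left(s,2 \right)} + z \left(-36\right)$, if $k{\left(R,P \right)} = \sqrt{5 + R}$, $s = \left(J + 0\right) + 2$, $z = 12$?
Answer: $-432 + \sqrt{2} \approx -430.59$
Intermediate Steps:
$s = -3$ ($s = \left(-5 + 0\right) + 2 = -5 + 2 = -3$)
$k{\left(s,2 \right)} + z \left(-36\right) = \sqrt{5 - 3} + 12 \left(-36\right) = \sqrt{2} - 432 = -432 + \sqrt{2}$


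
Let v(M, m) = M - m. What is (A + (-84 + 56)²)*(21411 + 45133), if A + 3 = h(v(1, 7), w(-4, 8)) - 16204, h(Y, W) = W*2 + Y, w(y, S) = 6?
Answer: -1025908848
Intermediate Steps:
h(Y, W) = Y + 2*W (h(Y, W) = 2*W + Y = Y + 2*W)
A = -16201 (A = -3 + (((1 - 1*7) + 2*6) - 16204) = -3 + (((1 - 7) + 12) - 16204) = -3 + ((-6 + 12) - 16204) = -3 + (6 - 16204) = -3 - 16198 = -16201)
(A + (-84 + 56)²)*(21411 + 45133) = (-16201 + (-84 + 56)²)*(21411 + 45133) = (-16201 + (-28)²)*66544 = (-16201 + 784)*66544 = -15417*66544 = -1025908848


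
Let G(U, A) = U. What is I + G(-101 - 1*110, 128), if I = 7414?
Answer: 7203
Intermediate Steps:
I + G(-101 - 1*110, 128) = 7414 + (-101 - 1*110) = 7414 + (-101 - 110) = 7414 - 211 = 7203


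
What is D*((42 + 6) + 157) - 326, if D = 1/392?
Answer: -127587/392 ≈ -325.48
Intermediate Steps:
D = 1/392 ≈ 0.0025510
D*((42 + 6) + 157) - 326 = ((42 + 6) + 157)/392 - 326 = (48 + 157)/392 - 326 = (1/392)*205 - 326 = 205/392 - 326 = -127587/392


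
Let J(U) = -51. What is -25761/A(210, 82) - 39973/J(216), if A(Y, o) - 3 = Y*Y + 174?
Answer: 589523570/752709 ≈ 783.20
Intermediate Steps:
A(Y, o) = 177 + Y² (A(Y, o) = 3 + (Y*Y + 174) = 3 + (Y² + 174) = 3 + (174 + Y²) = 177 + Y²)
-25761/A(210, 82) - 39973/J(216) = -25761/(177 + 210²) - 39973/(-51) = -25761/(177 + 44100) - 39973*(-1/51) = -25761/44277 + 39973/51 = -25761*1/44277 + 39973/51 = -8587/14759 + 39973/51 = 589523570/752709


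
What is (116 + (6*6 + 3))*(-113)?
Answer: -17515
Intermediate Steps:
(116 + (6*6 + 3))*(-113) = (116 + (36 + 3))*(-113) = (116 + 39)*(-113) = 155*(-113) = -17515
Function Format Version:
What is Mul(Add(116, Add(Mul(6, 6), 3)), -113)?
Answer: -17515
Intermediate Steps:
Mul(Add(116, Add(Mul(6, 6), 3)), -113) = Mul(Add(116, Add(36, 3)), -113) = Mul(Add(116, 39), -113) = Mul(155, -113) = -17515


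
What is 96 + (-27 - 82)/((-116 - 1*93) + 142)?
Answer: 6541/67 ≈ 97.627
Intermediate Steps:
96 + (-27 - 82)/((-116 - 1*93) + 142) = 96 - 109/((-116 - 93) + 142) = 96 - 109/(-209 + 142) = 96 - 109/(-67) = 96 - 109*(-1/67) = 96 + 109/67 = 6541/67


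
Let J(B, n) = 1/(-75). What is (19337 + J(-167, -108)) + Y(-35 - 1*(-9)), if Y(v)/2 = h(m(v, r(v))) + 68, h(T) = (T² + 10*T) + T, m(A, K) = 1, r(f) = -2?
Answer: 1462274/75 ≈ 19497.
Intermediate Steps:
J(B, n) = -1/75
h(T) = T² + 11*T
Y(v) = 160 (Y(v) = 2*(1*(11 + 1) + 68) = 2*(1*12 + 68) = 2*(12 + 68) = 2*80 = 160)
(19337 + J(-167, -108)) + Y(-35 - 1*(-9)) = (19337 - 1/75) + 160 = 1450274/75 + 160 = 1462274/75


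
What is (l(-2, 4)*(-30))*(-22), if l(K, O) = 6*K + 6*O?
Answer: 7920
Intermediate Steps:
(l(-2, 4)*(-30))*(-22) = ((6*(-2) + 6*4)*(-30))*(-22) = ((-12 + 24)*(-30))*(-22) = (12*(-30))*(-22) = -360*(-22) = 7920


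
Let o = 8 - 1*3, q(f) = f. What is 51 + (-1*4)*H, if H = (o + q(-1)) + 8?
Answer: 3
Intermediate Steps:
o = 5 (o = 8 - 3 = 5)
H = 12 (H = (5 - 1) + 8 = 4 + 8 = 12)
51 + (-1*4)*H = 51 - 1*4*12 = 51 - 4*12 = 51 - 48 = 3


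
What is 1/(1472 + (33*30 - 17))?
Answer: 1/2445 ≈ 0.00040900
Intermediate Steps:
1/(1472 + (33*30 - 17)) = 1/(1472 + (990 - 17)) = 1/(1472 + 973) = 1/2445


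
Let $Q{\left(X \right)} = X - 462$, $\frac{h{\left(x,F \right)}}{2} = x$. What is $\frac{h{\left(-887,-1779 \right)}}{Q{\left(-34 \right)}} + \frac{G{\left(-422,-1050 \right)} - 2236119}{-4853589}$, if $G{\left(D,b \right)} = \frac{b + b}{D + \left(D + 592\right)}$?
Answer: $\frac{14579066665}{3611070216} \approx 4.0373$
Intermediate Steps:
$h{\left(x,F \right)} = 2 x$
$Q{\left(X \right)} = -462 + X$ ($Q{\left(X \right)} = X - 462 = -462 + X$)
$G{\left(D,b \right)} = \frac{2 b}{592 + 2 D}$ ($G{\left(D,b \right)} = \frac{2 b}{D + \left(592 + D\right)} = \frac{2 b}{592 + 2 D}$)
$\frac{h{\left(-887,-1779 \right)}}{Q{\left(-34 \right)}} + \frac{G{\left(-422,-1050 \right)} - 2236119}{-4853589} = \frac{2 \left(-887\right)}{-462 - 34} + \frac{- \frac{1050}{296 - 422} - 2236119}{-4853589} = - \frac{1774}{-496} + \left(- \frac{1050}{-126} - 2236119\right) \left(- \frac{1}{4853589}\right) = \left(-1774\right) \left(- \frac{1}{496}\right) + \left(\left(-1050\right) \left(- \frac{1}{126}\right) - 2236119\right) \left(- \frac{1}{4853589}\right) = \frac{887}{248} + \left(\frac{25}{3} - 2236119\right) \left(- \frac{1}{4853589}\right) = \frac{887}{248} - - \frac{6708332}{14560767} = \frac{887}{248} + \frac{6708332}{14560767} = \frac{14579066665}{3611070216}$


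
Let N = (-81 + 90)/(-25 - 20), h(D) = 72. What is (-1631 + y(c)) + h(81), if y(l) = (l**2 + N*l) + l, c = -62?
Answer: 11177/5 ≈ 2235.4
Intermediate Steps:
N = -1/5 (N = 9/(-45) = 9*(-1/45) = -1/5 ≈ -0.20000)
y(l) = l**2 + 4*l/5 (y(l) = (l**2 - l/5) + l = l**2 + 4*l/5)
(-1631 + y(c)) + h(81) = (-1631 + (1/5)*(-62)*(4 + 5*(-62))) + 72 = (-1631 + (1/5)*(-62)*(4 - 310)) + 72 = (-1631 + (1/5)*(-62)*(-306)) + 72 = (-1631 + 18972/5) + 72 = 10817/5 + 72 = 11177/5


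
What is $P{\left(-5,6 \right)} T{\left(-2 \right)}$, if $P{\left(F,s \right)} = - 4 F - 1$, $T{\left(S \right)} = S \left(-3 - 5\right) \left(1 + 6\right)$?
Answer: $2128$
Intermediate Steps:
$T{\left(S \right)} = - 56 S$ ($T{\left(S \right)} = S \left(\left(-8\right) 7\right) = S \left(-56\right) = - 56 S$)
$P{\left(F,s \right)} = -1 - 4 F$
$P{\left(-5,6 \right)} T{\left(-2 \right)} = \left(-1 - -20\right) \left(\left(-56\right) \left(-2\right)\right) = \left(-1 + 20\right) 112 = 19 \cdot 112 = 2128$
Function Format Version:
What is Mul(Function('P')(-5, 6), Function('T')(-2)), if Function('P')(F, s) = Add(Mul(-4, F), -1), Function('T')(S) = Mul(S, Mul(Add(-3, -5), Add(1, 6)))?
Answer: 2128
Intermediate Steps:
Function('T')(S) = Mul(-56, S) (Function('T')(S) = Mul(S, Mul(-8, 7)) = Mul(S, -56) = Mul(-56, S))
Function('P')(F, s) = Add(-1, Mul(-4, F))
Mul(Function('P')(-5, 6), Function('T')(-2)) = Mul(Add(-1, Mul(-4, -5)), Mul(-56, -2)) = Mul(Add(-1, 20), 112) = Mul(19, 112) = 2128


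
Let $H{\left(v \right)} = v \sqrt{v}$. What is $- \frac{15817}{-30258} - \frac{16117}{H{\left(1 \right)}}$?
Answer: $- \frac{487652369}{30258} \approx -16116.0$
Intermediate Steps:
$H{\left(v \right)} = v^{\frac{3}{2}}$
$- \frac{15817}{-30258} - \frac{16117}{H{\left(1 \right)}} = - \frac{15817}{-30258} - \frac{16117}{1^{\frac{3}{2}}} = \left(-15817\right) \left(- \frac{1}{30258}\right) - \frac{16117}{1} = \frac{15817}{30258} - 16117 = - \frac{487652369}{30258}$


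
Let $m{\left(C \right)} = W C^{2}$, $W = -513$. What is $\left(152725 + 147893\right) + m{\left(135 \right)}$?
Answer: $-9048807$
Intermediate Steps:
$m{\left(C \right)} = - 513 C^{2}$
$\left(152725 + 147893\right) + m{\left(135 \right)} = \left(152725 + 147893\right) - 513 \cdot 135^{2} = 300618 - 9349425 = -9048807$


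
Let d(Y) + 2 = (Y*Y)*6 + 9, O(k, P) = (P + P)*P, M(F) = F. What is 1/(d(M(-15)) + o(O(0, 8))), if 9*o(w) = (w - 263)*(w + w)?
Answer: -1/2483 ≈ -0.00040274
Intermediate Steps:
O(k, P) = 2*P² (O(k, P) = (2*P)*P = 2*P²)
d(Y) = 7 + 6*Y² (d(Y) = -2 + ((Y*Y)*6 + 9) = -2 + (Y²*6 + 9) = -2 + (6*Y² + 9) = -2 + (9 + 6*Y²) = 7 + 6*Y²)
o(w) = 2*w*(-263 + w)/9 (o(w) = ((w - 263)*(w + w))/9 = ((-263 + w)*(2*w))/9 = (2*w*(-263 + w))/9 = 2*w*(-263 + w)/9)
1/(d(M(-15)) + o(O(0, 8))) = 1/((7 + 6*(-15)²) + 2*(2*8²)*(-263 + 2*8²)/9) = 1/((7 + 6*225) + 2*(2*64)*(-263 + 2*64)/9) = 1/((7 + 1350) + (2/9)*128*(-263 + 128)) = 1/(1357 + (2/9)*128*(-135)) = 1/(1357 - 3840) = 1/(-2483) = -1/2483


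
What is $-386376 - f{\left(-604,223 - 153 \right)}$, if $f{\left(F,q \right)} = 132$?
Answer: $-386508$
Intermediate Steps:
$-386376 - f{\left(-604,223 - 153 \right)} = -386376 - 132 = -386508$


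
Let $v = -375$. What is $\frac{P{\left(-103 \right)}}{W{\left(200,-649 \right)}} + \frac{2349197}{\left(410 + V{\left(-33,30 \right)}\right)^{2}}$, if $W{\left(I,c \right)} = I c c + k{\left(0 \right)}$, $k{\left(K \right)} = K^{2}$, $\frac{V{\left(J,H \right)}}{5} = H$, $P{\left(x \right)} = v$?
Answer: $\frac{989483537597}{132088633600} \approx 7.4911$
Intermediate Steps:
$P{\left(x \right)} = -375$
$V{\left(J,H \right)} = 5 H$
$W{\left(I,c \right)} = I c^{2}$ ($W{\left(I,c \right)} = I c c + 0^{2} = I c^{2} + 0 = I c^{2}$)
$\frac{P{\left(-103 \right)}}{W{\left(200,-649 \right)}} + \frac{2349197}{\left(410 + V{\left(-33,30 \right)}\right)^{2}} = - \frac{375}{200 \left(-649\right)^{2}} + \frac{2349197}{\left(410 + 5 \cdot 30\right)^{2}} = - \frac{375}{200 \cdot 421201} + \frac{2349197}{\left(410 + 150\right)^{2}} = - \frac{375}{84240200} + \frac{2349197}{560^{2}} = \left(-375\right) \frac{1}{84240200} + \frac{2349197}{313600} = - \frac{15}{3369608} + 2349197 \cdot \frac{1}{313600} = - \frac{15}{3369608} + \frac{2349197}{313600} = \frac{989483537597}{132088633600}$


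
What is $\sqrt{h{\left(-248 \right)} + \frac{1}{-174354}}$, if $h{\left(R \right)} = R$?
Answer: $\frac{i \sqrt{7539030868722}}{174354} \approx 15.748 i$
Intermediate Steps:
$\sqrt{h{\left(-248 \right)} + \frac{1}{-174354}} = \sqrt{-248 + \frac{1}{-174354}} = \sqrt{-248 - \frac{1}{174354}} = \sqrt{- \frac{43239793}{174354}} = \frac{i \sqrt{7539030868722}}{174354}$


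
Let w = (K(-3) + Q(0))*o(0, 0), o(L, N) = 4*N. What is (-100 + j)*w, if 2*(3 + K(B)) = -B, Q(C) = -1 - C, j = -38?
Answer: 0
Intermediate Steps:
K(B) = -3 - B/2 (K(B) = -3 + (-B)/2 = -3 - B/2)
w = 0 (w = ((-3 - 1/2*(-3)) + (-1 - 1*0))*(4*0) = ((-3 + 3/2) + (-1 + 0))*0 = (-3/2 - 1)*0 = -5/2*0 = 0)
(-100 + j)*w = (-100 - 38)*0 = -138*0 = 0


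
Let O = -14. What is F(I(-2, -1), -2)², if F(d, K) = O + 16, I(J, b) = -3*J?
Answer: 4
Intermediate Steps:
F(d, K) = 2 (F(d, K) = -14 + 16 = 2)
F(I(-2, -1), -2)² = 2² = 4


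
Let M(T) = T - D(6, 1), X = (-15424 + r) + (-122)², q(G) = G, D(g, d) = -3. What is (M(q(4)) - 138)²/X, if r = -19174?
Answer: -17161/19714 ≈ -0.87050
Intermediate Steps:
X = -19714 (X = (-15424 - 19174) + (-122)² = -34598 + 14884 = -19714)
M(T) = 3 + T (M(T) = T - 1*(-3) = T + 3 = 3 + T)
(M(q(4)) - 138)²/X = ((3 + 4) - 138)²/(-19714) = (7 - 138)²*(-1/19714) = (-131)²*(-1/19714) = 17161*(-1/19714) = -17161/19714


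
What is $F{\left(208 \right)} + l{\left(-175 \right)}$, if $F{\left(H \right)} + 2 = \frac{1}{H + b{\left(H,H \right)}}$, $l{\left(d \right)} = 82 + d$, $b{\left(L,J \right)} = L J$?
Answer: $- \frac{4129839}{43472} \approx -95.0$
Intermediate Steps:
$b{\left(L,J \right)} = J L$
$F{\left(H \right)} = -2 + \frac{1}{H + H^{2}}$ ($F{\left(H \right)} = -2 + \frac{1}{H + H H} = -2 + \frac{1}{H + H^{2}}$)
$F{\left(208 \right)} + l{\left(-175 \right)} = \frac{1 - 416 - 2 \cdot 208^{2}}{208 \left(1 + 208\right)} + \left(82 - 175\right) = \frac{1 - 416 - 86528}{208 \cdot 209} - 93 = \frac{1}{208} \cdot \frac{1}{209} \left(1 - 416 - 86528\right) - 93 = \frac{1}{208} \cdot \frac{1}{209} \left(-86943\right) - 93 = - \frac{86943}{43472} - 93 = - \frac{4129839}{43472}$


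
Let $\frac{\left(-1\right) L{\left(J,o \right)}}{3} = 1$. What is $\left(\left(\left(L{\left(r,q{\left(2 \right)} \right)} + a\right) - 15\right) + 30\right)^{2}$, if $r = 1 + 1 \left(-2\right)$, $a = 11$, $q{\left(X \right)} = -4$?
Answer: $529$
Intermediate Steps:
$r = -1$ ($r = 1 - 2 = -1$)
$L{\left(J,o \right)} = -3$ ($L{\left(J,o \right)} = \left(-3\right) 1 = -3$)
$\left(\left(\left(L{\left(r,q{\left(2 \right)} \right)} + a\right) - 15\right) + 30\right)^{2} = \left(\left(\left(-3 + 11\right) - 15\right) + 30\right)^{2} = \left(\left(8 - 15\right) + 30\right)^{2} = \left(-7 + 30\right)^{2} = 23^{2} = 529$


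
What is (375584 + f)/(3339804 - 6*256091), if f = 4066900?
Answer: 740414/300543 ≈ 2.4636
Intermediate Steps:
(375584 + f)/(3339804 - 6*256091) = (375584 + 4066900)/(3339804 - 6*256091) = 4442484/(3339804 - 1536546) = 4442484/1803258 = 4442484*(1/1803258) = 740414/300543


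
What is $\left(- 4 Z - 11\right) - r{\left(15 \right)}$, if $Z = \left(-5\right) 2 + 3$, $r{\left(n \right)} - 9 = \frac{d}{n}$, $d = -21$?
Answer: $\frac{47}{5} \approx 9.4$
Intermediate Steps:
$r{\left(n \right)} = 9 - \frac{21}{n}$
$Z = -7$ ($Z = -10 + 3 = -7$)
$\left(- 4 Z - 11\right) - r{\left(15 \right)} = \left(\left(-4\right) \left(-7\right) - 11\right) - \left(9 - \frac{21}{15}\right) = \left(28 - 11\right) - \left(9 - \frac{7}{5}\right) = 17 - \left(9 - \frac{7}{5}\right) = 17 - \frac{38}{5} = \frac{47}{5}$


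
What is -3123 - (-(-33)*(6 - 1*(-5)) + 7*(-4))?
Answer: -3458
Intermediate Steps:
-3123 - (-(-33)*(6 - 1*(-5)) + 7*(-4)) = -3123 - (-(-33)*(6 + 5) - 28) = -3123 - (-(-33)*11 - 28) = -3123 - (-11*(-33) - 28) = -3123 - (363 - 28) = -3123 - 1*335 = -3123 - 335 = -3458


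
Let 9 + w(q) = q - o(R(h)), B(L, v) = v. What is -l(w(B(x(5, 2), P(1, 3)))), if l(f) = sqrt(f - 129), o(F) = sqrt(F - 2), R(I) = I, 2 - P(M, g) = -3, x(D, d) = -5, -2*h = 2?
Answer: -sqrt(-133 - I*sqrt(3)) ≈ -0.075092 + 11.533*I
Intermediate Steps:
h = -1 (h = -1/2*2 = -1)
P(M, g) = 5 (P(M, g) = 2 - 1*(-3) = 2 + 3 = 5)
o(F) = sqrt(-2 + F)
w(q) = -9 + q - I*sqrt(3) (w(q) = -9 + (q - sqrt(-2 - 1)) = -9 + (q - sqrt(-3)) = -9 + (q - I*sqrt(3)) = -9 + q - I*sqrt(3))
l(f) = sqrt(-129 + f)
-l(w(B(x(5, 2), P(1, 3)))) = -sqrt(-129 + (-9 + 5 - I*sqrt(3))) = -sqrt(-129 + (-4 - I*sqrt(3))) = -sqrt(-133 - I*sqrt(3))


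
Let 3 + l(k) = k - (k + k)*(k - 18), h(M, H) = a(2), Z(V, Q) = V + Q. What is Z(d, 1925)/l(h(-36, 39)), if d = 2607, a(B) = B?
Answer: 4532/63 ≈ 71.937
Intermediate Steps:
Z(V, Q) = Q + V
h(M, H) = 2
l(k) = -3 + k - 2*k*(-18 + k) (l(k) = -3 + (k - (k + k)*(k - 18)) = -3 + (k - 2*k*(-18 + k)) = -3 + k - 2*k*(-18 + k))
Z(d, 1925)/l(h(-36, 39)) = (1925 + 2607)/(-3 - 2*2² + 37*2) = 4532/(-3 - 2*4 + 74) = 4532/(-3 - 8 + 74) = 4532/63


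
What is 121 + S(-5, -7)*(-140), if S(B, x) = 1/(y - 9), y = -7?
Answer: 519/4 ≈ 129.75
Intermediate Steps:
S(B, x) = -1/16 (S(B, x) = 1/(-7 - 9) = 1/(-16) = -1/16)
121 + S(-5, -7)*(-140) = 121 - 1/16*(-140) = 121 + 35/4 = 519/4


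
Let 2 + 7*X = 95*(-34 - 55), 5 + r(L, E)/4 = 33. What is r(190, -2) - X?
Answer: 9241/7 ≈ 1320.1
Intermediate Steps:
r(L, E) = 112 (r(L, E) = -20 + 4*33 = -20 + 132 = 112)
X = -8457/7 (X = -2/7 + (95*(-34 - 55))/7 = -2/7 + (95*(-89))/7 = -2/7 + (⅐)*(-8455) = -2/7 - 8455/7 = -8457/7 ≈ -1208.1)
r(190, -2) - X = 112 - 1*(-8457/7) = 112 + 8457/7 = 9241/7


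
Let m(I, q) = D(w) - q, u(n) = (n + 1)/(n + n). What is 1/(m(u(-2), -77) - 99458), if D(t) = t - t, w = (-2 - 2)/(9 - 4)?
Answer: -1/99381 ≈ -1.0062e-5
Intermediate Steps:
w = -⅘ (w = -4/5 = -4*⅕ = -⅘ ≈ -0.80000)
D(t) = 0
u(n) = (1 + n)/(2*n) (u(n) = (1 + n)/((2*n)) = (1 + n)*(1/(2*n)) = (1 + n)/(2*n))
m(I, q) = -q (m(I, q) = 0 - q = -q)
1/(m(u(-2), -77) - 99458) = 1/(-1*(-77) - 99458) = 1/(77 - 99458) = 1/(-99381) = -1/99381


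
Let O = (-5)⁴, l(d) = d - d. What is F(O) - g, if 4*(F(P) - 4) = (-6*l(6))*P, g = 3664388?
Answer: -3664384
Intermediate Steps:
l(d) = 0
O = 625
F(P) = 4 (F(P) = 4 + ((-6*0)*P)/4 = 4 + (0*P)/4 = 4 + (¼)*0 = 4 + 0 = 4)
F(O) - g = 4 - 1*3664388 = 4 - 3664388 = -3664384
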